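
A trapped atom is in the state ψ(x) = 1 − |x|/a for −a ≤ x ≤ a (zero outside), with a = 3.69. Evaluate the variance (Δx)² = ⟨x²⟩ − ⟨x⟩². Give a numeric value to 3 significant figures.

Compute ⟨x⟩ and ⟨x²⟩ separately, then (Δx)² = ⟨x²⟩ − ⟨x⟩².
ψ is even, so ∫ over [−a, a] = 2∫₀ᵃ with ψ = 1 − x/a there: ∫₀ᵃ (1 − x/a)² dx = a/3, ∫₀ᵃ x²(1 − x/a)² dx = a³/30, ∫₀ᵃ x⁴(1 − x/a)² dx = a⁵/105.
Normalization: ∫|ψ|² dx = 2.4600.
⟨x⟩ = 0.0000 and ⟨x²⟩ = 1.3616.
(Δx)² = 1.3616 − (0.0000)² = 1.3616.

1.36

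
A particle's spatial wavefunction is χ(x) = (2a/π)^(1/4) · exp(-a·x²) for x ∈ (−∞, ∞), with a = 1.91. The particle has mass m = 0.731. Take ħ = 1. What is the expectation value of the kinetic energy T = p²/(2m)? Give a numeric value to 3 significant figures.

1.31

T = −(ħ²/2m) d²/dx², so ⟨T⟩ = −(ħ²/2m) ∫ χ*·χ'' dx; with m = 0.731.
Gaussian moments: ∫x^(2j)·e^(−2ax²) dx = (2j−1)!!/(4a)^j · √(π/(2a)), odd powers integrate to 0; here √(π/(2a)) = 0.90687. Derivatives: d/dx e^(−ax²) = −2ax·e^(−ax²), d²/dx² e^(−ax²) = (4a²x² − 2a)·e^(−ax²).
⟨T⟩ = 1.3064.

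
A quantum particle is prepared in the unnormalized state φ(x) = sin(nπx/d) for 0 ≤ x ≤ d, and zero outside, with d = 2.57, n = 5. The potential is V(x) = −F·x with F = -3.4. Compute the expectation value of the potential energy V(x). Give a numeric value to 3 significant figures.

4.37

⟨V⟩ = ∫ V(x)·|φ|² dx / ∫|φ|² dx.
With sin²θ = (1 − cos2θ)/2 on 0 ≤ x ≤ d: ∫sin²(nπx/d) dx = d/2, ∫x·sin²(nπx/d) dx = d²/4, ∫x²·sin²(nπx/d) dx = d³·(1/6 − 1/(4n²π²)); higher powers xᵏ the same way, integrating xᵏ·cos(2nπx/d) by parts.
State is unnormalized: ∫|φ|² dx = 1.2850, and ∫φ*·V(x)·φ dx = 5.6142, so ⟨V⟩ = 5.6142 / 1.2850.
⟨V⟩ = 4.3690.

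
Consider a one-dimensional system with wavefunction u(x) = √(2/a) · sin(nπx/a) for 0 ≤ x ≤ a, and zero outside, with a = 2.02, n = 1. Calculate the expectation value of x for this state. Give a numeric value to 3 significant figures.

⟨x⟩ = ∫ x·|u|² dx (integrals over the domain).
With sin²θ = (1 − cos2θ)/2 on 0 ≤ x ≤ a: ∫sin²(nπx/a) dx = a/2, ∫x·sin²(nπx/a) dx = a²/4, ∫x²·sin²(nπx/a) dx = a³·(1/6 − 1/(4n²π²)); higher powers xᵏ the same way, integrating xᵏ·cos(2nπx/a) by parts.
⟨x⟩ = 1.0100.

1.01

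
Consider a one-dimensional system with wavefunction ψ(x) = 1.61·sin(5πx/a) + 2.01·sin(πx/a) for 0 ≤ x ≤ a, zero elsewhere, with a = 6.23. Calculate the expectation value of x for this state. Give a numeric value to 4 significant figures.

3.115

⟨x⟩ = ∫ x·|ψ|² dx / ∫|ψ|² dx (integrals over the domain).
On 0 ≤ x ≤ a (j ≠ l): ∫sin²(jπx/a) dx = a/2, ∫sin(jπx/a)·sin(lπx/a) dx = 0; diagonal moments ∫x·sin²(jπx/a) dx = a²/4, ∫x²·sin²(jπx/a) dx = a³·(1/6 − 1/(4j²π²)); cross terms ∫x·sin(jπx/a)·sin(lπx/a) dx = 0 for j + l even and −4jla²/(π²(j² − l²)²) for j + l odd, ∫x²·sin(jπx/a)·sin(lπx/a) dx = (−1)^(j+l)·4jla³/(π²(j² − l²)²); higher powers the same way via product-to-sum and parts.
State is unnormalized: ∫|ψ|² dx = 20.659, and ∫ψ*·x·ψ dx = 64.354, so ⟨x⟩ = 64.354 / 20.659.
⟨x⟩ = 3.1150.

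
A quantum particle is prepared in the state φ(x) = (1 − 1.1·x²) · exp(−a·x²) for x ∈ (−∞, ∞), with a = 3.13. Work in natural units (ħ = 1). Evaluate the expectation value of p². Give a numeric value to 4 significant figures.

p² φ = −ħ² d²φ/dx²; ⟨p²⟩ = −ħ² ∫ φ*·φ'' dx / ∫|φ|² dx.
Expand each integrand as polynomial × e^(−2ax²) and use ∫x^(2j)·e^(−2ax²) dx = (2j−1)!!/(4a)^j · √(π/(2a)), odd powers → 0; here √(π/(2a)) = 0.70842. Differentiate with the product rule, d/dx e^(−ax²) = −2ax·e^(−ax²).
State is unnormalized: ∫|φ|² dx = 0.60034, and ∫φ*·(−ħ² φ'') dx = 2.7268, so ⟨p²⟩ = 2.7268 / 0.60034.
⟨p²⟩ = 4.5421.

4.542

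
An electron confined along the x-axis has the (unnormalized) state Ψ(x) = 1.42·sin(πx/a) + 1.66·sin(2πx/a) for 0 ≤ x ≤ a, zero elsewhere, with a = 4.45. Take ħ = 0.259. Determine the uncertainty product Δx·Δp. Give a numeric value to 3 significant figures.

Δx = √(⟨x²⟩−⟨x⟩²), Δp = √(⟨p²⟩−⟨p⟩²).
On 0 ≤ x ≤ a (j ≠ l): ∫sin²(jπx/a) dx = a/2, ∫sin(jπx/a)·sin(lπx/a) dx = 0; diagonal moments ∫x·sin²(jπx/a) dx = a²/4, ∫x²·sin²(jπx/a) dx = a³·(1/6 − 1/(4j²π²)); cross terms ∫x·sin(jπx/a)·sin(lπx/a) dx = 0 for j + l even and −4jla²/(π²(j² − l²)²) for j + l odd, ∫x²·sin(jπx/a)·sin(lπx/a) dx = (−1)^(j+l)·4jla³/(π²(j² − l²)²); higher powers the same way via product-to-sum and parts. d²/dx² sin(jπx/a) = −(jπ/a)²·sin(jπx/a); on 0 ≤ x ≤ a, ∫sin²(jπx/a) dx = a/2 and ∫sin(jπx/a)·sin(lπx/a) dx = 0 for j ≠ l, so only diagonal terms survive in ∫|Ψ|² and ∫Ψ·Ψ″; ∫Ψ·Ψ′ dx = [Ψ²/2] between the walls = 0.
Normalization: ∫|Ψ|² dx = 10.618.
⟨x⟩ = 1.4331, ⟨x²⟩ = 2.5082 ⇒ Δx = 0.67409.
⟨p⟩ = 0.0000, ⟨p²⟩ = 0.091352 ⇒ Δp = 0.30224.
Δx·Δp = 0.20374.

0.204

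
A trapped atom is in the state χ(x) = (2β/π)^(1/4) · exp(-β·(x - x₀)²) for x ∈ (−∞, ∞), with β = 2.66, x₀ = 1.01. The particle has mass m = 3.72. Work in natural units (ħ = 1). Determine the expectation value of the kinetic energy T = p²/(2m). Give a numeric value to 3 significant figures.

0.358

T = −(ħ²/2m) d²/dx², so ⟨T⟩ = −(ħ²/2m) ∫ χ*·χ'' dx; with m = 3.72.
Gaussian moments (u = x − x₀): ∫u^(2j)·e^(−2βu²) du = (2j−1)!!/(4β)^j · √(π/(2β)), odd powers integrate to 0; here √(π/(2β)) = 0.76846. Derivatives: d/dx e^(−βu²) = −2βu·e^(−βu²), d²/dx² e^(−βu²) = (4β²u² − 2β)·e^(−βu²).
⟨T⟩ = 0.35753.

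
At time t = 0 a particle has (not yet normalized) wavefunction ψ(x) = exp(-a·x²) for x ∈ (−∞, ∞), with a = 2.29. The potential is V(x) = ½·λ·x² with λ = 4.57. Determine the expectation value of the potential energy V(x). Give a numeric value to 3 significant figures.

0.249

⟨V⟩ = ∫ V(x)·|ψ|² dx / ∫|ψ|² dx.
Gaussian moments: ∫x^(2j)·e^(−2ax²) dx = (2j−1)!!/(4a)^j · √(π/(2a)), odd powers integrate to 0; here √(π/(2a)) = 0.82821.
State is unnormalized: ∫|ψ|² dx = 0.82821, and ∫ψ*·V(x)·ψ dx = 0.20660, so ⟨V⟩ = 0.20660 / 0.82821.
⟨V⟩ = 0.24945.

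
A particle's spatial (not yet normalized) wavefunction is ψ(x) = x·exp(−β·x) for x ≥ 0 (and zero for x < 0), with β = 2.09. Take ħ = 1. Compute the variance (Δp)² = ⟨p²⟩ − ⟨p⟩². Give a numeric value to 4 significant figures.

4.368

Compute ⟨p⟩ and ⟨p²⟩ separately; (Δp)² = ⟨p²⟩ − ⟨p⟩².
Differentiate x·exp(−β·x) with the product rule; every integrand then reduces to terms xʲ·e^(−2βx) on [0, ∞), with ∫₀^∞ xʲ·e^(−2βx) dx = j!/(2β)^(j+1).
Normalization: ∫|ψ|² dx = 0.027384.
⟨p⟩ = 0.0000 and ⟨p²⟩ = 4.3681.
(Δp)² = 4.3681 − (0.0000)² = 4.3681.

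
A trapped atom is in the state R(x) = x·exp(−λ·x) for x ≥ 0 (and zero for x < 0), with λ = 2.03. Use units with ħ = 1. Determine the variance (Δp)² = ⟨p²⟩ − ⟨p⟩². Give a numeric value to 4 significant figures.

Compute ⟨p⟩ and ⟨p²⟩ separately; (Δp)² = ⟨p²⟩ − ⟨p⟩².
Differentiate x·exp(−λ·x) with the product rule; every integrand then reduces to terms xʲ·e^(−2λx) on [0, ∞), with ∫₀^∞ xʲ·e^(−2λx) dx = j!/(2λ)^(j+1).
Normalization: ∫|R|² dx = 0.029885.
⟨p⟩ = 0.0000 and ⟨p²⟩ = 4.1209.
(Δp)² = 4.1209 − (0.0000)² = 4.1209.

4.121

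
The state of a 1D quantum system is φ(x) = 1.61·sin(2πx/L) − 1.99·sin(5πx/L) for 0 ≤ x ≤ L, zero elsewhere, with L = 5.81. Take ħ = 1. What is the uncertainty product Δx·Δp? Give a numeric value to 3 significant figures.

Δx = √(⟨x²⟩−⟨x⟩²), Δp = √(⟨p²⟩−⟨p⟩²).
On 0 ≤ x ≤ L (j ≠ l): ∫sin²(jπx/L) dx = L/2, ∫sin(jπx/L)·sin(lπx/L) dx = 0; diagonal moments ∫x·sin²(jπx/L) dx = L²/4, ∫x²·sin²(jπx/L) dx = L³·(1/6 − 1/(4j²π²)); cross terms ∫x·sin(jπx/L)·sin(lπx/L) dx = 0 for j + l even and −4jlL²/(π²(j² − l²)²) for j + l odd, ∫x²·sin(jπx/L)·sin(lπx/L) dx = (−1)^(j+l)·4jlL³/(π²(j² − l²)²); higher powers the same way via product-to-sum and parts. d²/dx² sin(jπx/L) = −(jπ/L)²·sin(jπx/L); on 0 ≤ x ≤ L, ∫sin²(jπx/L) dx = L/2 and ∫sin(jπx/L)·sin(lπx/L) dx = 0 for j ≠ l, so only diagonal terms survive in ∫|φ|² and ∫φ·φ″; ∫φ·φ′ dx = [φ²/2] between the walls = 0.
Normalization: ∫|φ|² dx = 19.034.
⟨x⟩ = 3.0094, ⟨x²⟩ = 11.648 ⇒ Δx = 1.6099.
⟨p⟩ = 0.0000, ⟨p²⟩ = 4.8805 ⇒ Δp = 2.2092.
Δx·Δp = 3.5565.

3.56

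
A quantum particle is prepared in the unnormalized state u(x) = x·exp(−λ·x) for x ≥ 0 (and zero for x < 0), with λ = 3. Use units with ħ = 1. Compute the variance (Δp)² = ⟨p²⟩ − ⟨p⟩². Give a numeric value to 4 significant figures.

Compute ⟨p⟩ and ⟨p²⟩ separately; (Δp)² = ⟨p²⟩ − ⟨p⟩².
Differentiate x·exp(−λ·x) with the product rule; every integrand then reduces to terms xʲ·e^(−2λx) on [0, ∞), with ∫₀^∞ xʲ·e^(−2λx) dx = j!/(2λ)^(j+1).
Normalization: ∫|u|² dx = 0.0092593.
⟨p⟩ = 0.0000 and ⟨p²⟩ = 9.0000.
(Δp)² = 9.0000 − (0.0000)² = 9.0000.

9.000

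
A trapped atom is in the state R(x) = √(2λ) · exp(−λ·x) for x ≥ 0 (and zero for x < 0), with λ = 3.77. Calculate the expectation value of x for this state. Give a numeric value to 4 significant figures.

⟨x⟩ = ∫ x·|R|² dx (integrals over the domain).
Every integrand reduces to terms xʲ·e^(−2λx) on [0, ∞); use ∫₀^∞ xʲ·e^(−2λx) dx = j!/(2λ)^(j+1).
⟨x⟩ = 0.13263.

0.1326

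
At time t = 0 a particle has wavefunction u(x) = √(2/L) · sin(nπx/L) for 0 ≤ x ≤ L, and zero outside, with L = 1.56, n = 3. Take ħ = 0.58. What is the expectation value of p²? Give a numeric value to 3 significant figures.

12.3

p² u = −ħ² d²u/dx²; ⟨p²⟩ = −ħ² ∫ u*·u'' dx.
d/dx sin(nπx/L) = (nπ/L)·cos(nπx/L) and d²/dx² sin(nπx/L) = −(nπ/L)²·sin(nπx/L); on 0 ≤ x ≤ L, ∫sin²(nπx/L) dx = L/2 and ∫sin(nπx/L)·cos(nπx/L) dx = 0.
⟨p²⟩ = 12.279.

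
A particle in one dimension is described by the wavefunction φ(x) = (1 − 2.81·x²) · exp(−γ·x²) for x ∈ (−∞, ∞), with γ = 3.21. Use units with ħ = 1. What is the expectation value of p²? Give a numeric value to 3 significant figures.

p² φ = −ħ² d²φ/dx²; ⟨p²⟩ = −ħ² ∫ φ*·φ'' dx / ∫|φ|² dx.
Expand each integrand as polynomial × e^(−2γx²) and use ∫x^(2j)·e^(−2γx²) dx = (2j−1)!!/(4γ)^j · √(π/(2γ)), odd powers → 0; here √(π/(2γ)) = 0.69953. Differentiate with the product rule, d/dx e^(−γx²) = −2γx·e^(−γx²).
State is unnormalized: ∫|φ|² dx = 0.49386, and ∫φ*·(−ħ² φ'') dx = 3.9812, so ⟨p²⟩ = 3.9812 / 0.49386.
⟨p²⟩ = 8.0613.

8.06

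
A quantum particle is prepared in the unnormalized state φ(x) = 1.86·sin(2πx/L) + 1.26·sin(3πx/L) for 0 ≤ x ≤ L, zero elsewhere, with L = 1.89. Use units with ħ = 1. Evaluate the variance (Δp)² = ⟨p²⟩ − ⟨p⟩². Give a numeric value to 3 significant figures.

Compute ⟨p⟩ and ⟨p²⟩ separately; (Δp)² = ⟨p²⟩ − ⟨p⟩².
d²/dx² sin(jπx/L) = −(jπ/L)²·sin(jπx/L); on 0 ≤ x ≤ L, ∫sin²(jπx/L) dx = L/2 and ∫sin(jπx/L)·sin(lπx/L) dx = 0 for j ≠ l, so only diagonal terms survive in ∫|φ|² and ∫φ·φ″; ∫φ·φ′ dx = [φ²/2] between the walls = 0.
Normalization: ∫|φ|² dx = 4.7696.
⟨p⟩ = 0.0000 and ⟨p²⟩ = 15.397.
(Δp)² = 15.397 − (0.0000)² = 15.397.

15.4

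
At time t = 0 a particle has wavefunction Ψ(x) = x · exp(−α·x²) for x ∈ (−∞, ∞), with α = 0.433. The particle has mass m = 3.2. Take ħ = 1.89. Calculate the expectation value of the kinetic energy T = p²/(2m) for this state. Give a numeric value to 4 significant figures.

T = −(ħ²/2m) d²/dx², so ⟨T⟩ = −(ħ²/2m) ∫ Ψ*·Ψ'' dx / ∫|Ψ|² dx; with m = 3.2.
Expand each integrand as polynomial × e^(−2αx²) and use ∫x^(2j)·e^(−2αx²) dx = (2j−1)!!/(4α)^j · √(π/(2α)), odd powers → 0; here √(π/(2α)) = 1.9047. Differentiate with the product rule, d/dx e^(−αx²) = −2αx·e^(−αx²).
State is unnormalized: ∫|Ψ|² dx = 1.0997, and ∫Ψ*·(−ħ²/2m · Ψ'') dx = 0.79730, so ⟨T⟩ = 0.79730 / 1.0997.
⟨T⟩ = 0.72502.

0.7250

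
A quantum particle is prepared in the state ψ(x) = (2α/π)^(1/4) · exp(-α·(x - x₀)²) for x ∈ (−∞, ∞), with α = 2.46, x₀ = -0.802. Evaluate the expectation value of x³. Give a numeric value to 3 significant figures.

-0.760

⟨x³⟩ = ∫ x³·|ψ|² dx (integrals over the domain).
Gaussian moments (u = x − x₀): ∫u^(2j)·e^(−2αu²) du = (2j−1)!!/(4α)^j · √(π/(2α)), odd powers integrate to 0; here √(π/(2α)) = 0.79908.
⟨x³⟩ = -0.76036.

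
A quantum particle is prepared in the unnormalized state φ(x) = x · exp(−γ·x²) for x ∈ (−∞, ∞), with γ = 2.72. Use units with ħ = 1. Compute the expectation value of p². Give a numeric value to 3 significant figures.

8.16

p² φ = −ħ² d²φ/dx²; ⟨p²⟩ = −ħ² ∫ φ*·φ'' dx / ∫|φ|² dx.
Expand each integrand as polynomial × e^(−2γx²) and use ∫x^(2j)·e^(−2γx²) dx = (2j−1)!!/(4γ)^j · √(π/(2γ)), odd powers → 0; here √(π/(2γ)) = 0.75993. Differentiate with the product rule, d/dx e^(−γx²) = −2γx·e^(−γx²).
State is unnormalized: ∫|φ|² dx = 0.069847, and ∫φ*·(−ħ² φ'') dx = 0.56995, so ⟨p²⟩ = 0.56995 / 0.069847.
⟨p²⟩ = 8.1600.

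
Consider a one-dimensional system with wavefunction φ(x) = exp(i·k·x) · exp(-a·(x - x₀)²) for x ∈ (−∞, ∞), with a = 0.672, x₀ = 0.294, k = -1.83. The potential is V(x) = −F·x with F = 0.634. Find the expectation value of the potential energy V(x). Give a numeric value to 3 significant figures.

⟨V⟩ = ∫ V(x)·|φ|² dx / ∫|φ|² dx.
Gaussian moments (u = x − x₀): ∫u^(2j)·e^(−2au²) du = (2j−1)!!/(4a)^j · √(π/(2a)), odd powers integrate to 0; here √(π/(2a)) = 1.5289.
State is unnormalized: ∫|φ|² dx = 1.5289, and ∫φ*·V(x)·φ dx = -0.28498, so ⟨V⟩ = -0.28498 / 1.5289.
⟨V⟩ = -0.18640.

-0.186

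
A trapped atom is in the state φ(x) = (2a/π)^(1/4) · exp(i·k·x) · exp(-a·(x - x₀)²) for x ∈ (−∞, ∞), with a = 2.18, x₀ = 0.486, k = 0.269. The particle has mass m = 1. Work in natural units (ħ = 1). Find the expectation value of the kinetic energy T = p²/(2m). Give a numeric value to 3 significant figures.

T = −(ħ²/2m) d²/dx², so ⟨T⟩ = −(ħ²/2m) ∫ φ*·φ'' dx; with m = 1.
Gaussian moments (u = x − x₀): ∫u^(2j)·e^(−2au²) du = (2j−1)!!/(4a)^j · √(π/(2a)), odd powers integrate to 0; here √(π/(2a)) = 0.84885. Derivatives: φ′ = (ik − 2au)·φ, φ″ = ((ik − 2au)² − 2a)·φ; the odd-in-u pieces drop out.
⟨T⟩ = 1.1262.

1.13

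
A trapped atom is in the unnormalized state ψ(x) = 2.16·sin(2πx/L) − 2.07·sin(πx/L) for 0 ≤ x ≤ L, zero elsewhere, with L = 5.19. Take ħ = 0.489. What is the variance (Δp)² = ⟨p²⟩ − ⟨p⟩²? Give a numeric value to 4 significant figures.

Compute ⟨p⟩ and ⟨p²⟩ separately; (Δp)² = ⟨p²⟩ − ⟨p⟩².
d²/dx² sin(jπx/L) = −(jπ/L)²·sin(jπx/L); on 0 ≤ x ≤ L, ∫sin²(jπx/L) dx = L/2 and ∫sin(jπx/L)·sin(lπx/L) dx = 0 for j ≠ l, so only diagonal terms survive in ∫|ψ|² and ∫ψ·ψ″; ∫ψ·ψ′ dx = [ψ²/2] between the walls = 0.
Normalization: ∫|ψ|² dx = 23.227.
⟨p⟩ = 0.0000 and ⟨p²⟩ = 0.22463.
(Δp)² = 0.22463 − (0.0000)² = 0.22463.

0.2246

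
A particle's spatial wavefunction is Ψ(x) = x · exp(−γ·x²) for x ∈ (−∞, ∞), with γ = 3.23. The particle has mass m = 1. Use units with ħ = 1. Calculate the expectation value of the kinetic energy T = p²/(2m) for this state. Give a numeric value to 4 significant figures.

4.845

T = −(ħ²/2m) d²/dx², so ⟨T⟩ = −(ħ²/2m) ∫ Ψ*·Ψ'' dx / ∫|Ψ|² dx; with m = 1.
Expand each integrand as polynomial × e^(−2γx²) and use ∫x^(2j)·e^(−2γx²) dx = (2j−1)!!/(4γ)^j · √(π/(2γ)), odd powers → 0; here √(π/(2γ)) = 0.69736. Differentiate with the product rule, d/dx e^(−γx²) = −2γx·e^(−γx²).
State is unnormalized: ∫|Ψ|² dx = 0.053975, and ∫Ψ*·(−ħ²/2m · Ψ'') dx = 0.26151, so ⟨T⟩ = 0.26151 / 0.053975.
⟨T⟩ = 4.8450.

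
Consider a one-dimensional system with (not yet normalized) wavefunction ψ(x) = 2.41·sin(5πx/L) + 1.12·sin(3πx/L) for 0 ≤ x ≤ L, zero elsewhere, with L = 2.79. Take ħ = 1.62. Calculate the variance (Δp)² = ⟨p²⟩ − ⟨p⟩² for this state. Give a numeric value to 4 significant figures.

73.73

Compute ⟨p⟩ and ⟨p²⟩ separately; (Δp)² = ⟨p²⟩ − ⟨p⟩².
d²/dx² sin(jπx/L) = −(jπ/L)²·sin(jπx/L); on 0 ≤ x ≤ L, ∫sin²(jπx/L) dx = L/2 and ∫sin(jπx/L)·sin(lπx/L) dx = 0 for j ≠ l, so only diagonal terms survive in ∫|ψ|² and ∫ψ·ψ″; ∫ψ·ψ′ dx = [ψ²/2] between the walls = 0.
Normalization: ∫|ψ|² dx = 9.8522.
⟨p⟩ = 0.0000 and ⟨p²⟩ = 73.732.
(Δp)² = 73.732 − (0.0000)² = 73.732.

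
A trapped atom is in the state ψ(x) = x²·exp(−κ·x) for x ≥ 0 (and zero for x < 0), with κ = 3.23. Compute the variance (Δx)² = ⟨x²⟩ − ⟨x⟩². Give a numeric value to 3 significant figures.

Compute ⟨x⟩ and ⟨x²⟩ separately, then (Δx)² = ⟨x²⟩ − ⟨x⟩².
Every integrand reduces to terms xʲ·e^(−2κx) on [0, ∞); use ∫₀^∞ xʲ·e^(−2κx) dx = j!/(2κ)^(j+1).
Normalization: ∫|ψ|² dx = 0.0021333.
⟨x⟩ = 0.77399 and ⟨x²⟩ = 0.71888.
(Δx)² = 0.71888 − (0.77399)² = 0.11981.

0.120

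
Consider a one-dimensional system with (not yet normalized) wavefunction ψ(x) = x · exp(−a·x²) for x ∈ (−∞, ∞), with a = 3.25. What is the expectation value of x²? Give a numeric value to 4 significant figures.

⟨x²⟩ = ∫ x²·|ψ|² dx / ∫|ψ|² dx (integrals over the domain).
Expand each integrand as polynomial × e^(−2ax²) and use ∫x^(2j)·e^(−2ax²) dx = (2j−1)!!/(4a)^j · √(π/(2a)), odd powers → 0; here √(π/(2a)) = 0.69521.
State is unnormalized: ∫|ψ|² dx = 0.053478, and ∫ψ*·x²·ψ dx = 0.012341, so ⟨x²⟩ = 0.012341 / 0.053478.
⟨x²⟩ = 0.23077.

0.2308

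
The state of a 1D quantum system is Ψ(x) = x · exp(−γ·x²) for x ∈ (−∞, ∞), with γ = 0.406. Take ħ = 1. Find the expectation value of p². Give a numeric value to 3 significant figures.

1.22

p² Ψ = −ħ² d²Ψ/dx²; ⟨p²⟩ = −ħ² ∫ Ψ*·Ψ'' dx / ∫|Ψ|² dx.
Expand each integrand as polynomial × e^(−2γx²) and use ∫x^(2j)·e^(−2γx²) dx = (2j−1)!!/(4γ)^j · √(π/(2γ)), odd powers → 0; here √(π/(2γ)) = 1.9670. Differentiate with the product rule, d/dx e^(−γx²) = −2γx·e^(−γx²).
State is unnormalized: ∫|Ψ|² dx = 1.2112, and ∫Ψ*·(−ħ² Ψ'') dx = 1.4752, so ⟨p²⟩ = 1.4752 / 1.2112.
⟨p²⟩ = 1.2180.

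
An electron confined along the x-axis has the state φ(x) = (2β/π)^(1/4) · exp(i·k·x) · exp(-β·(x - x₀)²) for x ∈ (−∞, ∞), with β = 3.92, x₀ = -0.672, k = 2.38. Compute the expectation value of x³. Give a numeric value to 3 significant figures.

-0.432

⟨x³⟩ = ∫ x³·|φ|² dx (integrals over the domain).
Gaussian moments (u = x − x₀): ∫u^(2j)·e^(−2βu²) du = (2j−1)!!/(4β)^j · √(π/(2β)), odd powers integrate to 0; here √(π/(2β)) = 0.63302.
⟨x³⟩ = -0.43204.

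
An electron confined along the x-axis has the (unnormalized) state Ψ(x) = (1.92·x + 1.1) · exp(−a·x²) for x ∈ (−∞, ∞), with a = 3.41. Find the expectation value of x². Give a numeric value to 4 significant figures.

0.1001

⟨x²⟩ = ∫ x²·|Ψ|² dx / ∫|Ψ|² dx (integrals over the domain).
Expand each integrand as polynomial × e^(−2ax²) and use ∫x^(2j)·e^(−2ax²) dx = (2j−1)!!/(4a)^j · √(π/(2a)), odd powers → 0; here √(π/(2a)) = 0.67871.
State is unnormalized: ∫|Ψ|² dx = 1.0047, and ∫Ψ*·x²·Ψ dx = 0.10055, so ⟨x²⟩ = 0.10055 / 1.0047.
⟨x²⟩ = 0.10008.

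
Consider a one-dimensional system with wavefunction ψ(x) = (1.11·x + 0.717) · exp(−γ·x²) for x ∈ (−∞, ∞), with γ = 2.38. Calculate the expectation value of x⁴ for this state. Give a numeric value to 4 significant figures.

0.05973

⟨x⁴⟩ = ∫ x⁴·|ψ|² dx / ∫|ψ|² dx (integrals over the domain).
Expand each integrand as polynomial × e^(−2γx²) and use ∫x^(2j)·e^(−2γx²) dx = (2j−1)!!/(4γ)^j · √(π/(2γ)), odd powers → 0; here √(π/(2γ)) = 0.81240.
State is unnormalized: ∫|ψ|² dx = 0.52279, and ∫ψ*·x⁴·ψ dx = 0.031227, so ⟨x⁴⟩ = 0.031227 / 0.52279.
⟨x⁴⟩ = 0.059731.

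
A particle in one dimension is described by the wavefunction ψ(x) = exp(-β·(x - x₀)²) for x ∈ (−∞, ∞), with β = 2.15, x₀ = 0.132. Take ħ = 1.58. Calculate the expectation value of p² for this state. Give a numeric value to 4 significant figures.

p² ψ = −ħ² d²ψ/dx²; ⟨p²⟩ = −ħ² ∫ ψ*·ψ'' dx / ∫|ψ|² dx.
Gaussian moments (u = x − x₀): ∫u^(2j)·e^(−2βu²) du = (2j−1)!!/(4β)^j · √(π/(2β)), odd powers integrate to 0; here √(π/(2β)) = 0.85475. Derivatives: d/dx e^(−βu²) = −2βu·e^(−βu²), d²/dx² e^(−βu²) = (4β²u² − 2β)·e^(−βu²).
State is unnormalized: ∫|ψ|² dx = 0.85475, and ∫ψ*·(−ħ² ψ'') dx = 4.5877, so ⟨p²⟩ = 4.5877 / 0.85475.
⟨p²⟩ = 5.3673.

5.367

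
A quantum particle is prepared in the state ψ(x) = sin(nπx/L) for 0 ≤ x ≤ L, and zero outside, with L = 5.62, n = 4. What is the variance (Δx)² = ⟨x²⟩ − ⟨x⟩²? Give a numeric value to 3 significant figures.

Compute ⟨x⟩ and ⟨x²⟩ separately, then (Δx)² = ⟨x²⟩ − ⟨x⟩².
With sin²θ = (1 − cos2θ)/2 on 0 ≤ x ≤ L: ∫sin²(nπx/L) dx = L/2, ∫x·sin²(nπx/L) dx = L²/4, ∫x²·sin²(nπx/L) dx = L³·(1/6 − 1/(4n²π²)); higher powers xᵏ the same way, integrating xᵏ·cos(2nπx/L) by parts.
Normalization: ∫|ψ|² dx = 2.8100.
⟨x⟩ = 2.8100 and ⟨x²⟩ = 10.428.
(Δx)² = 10.428 − (2.8100)² = 2.5320.

2.53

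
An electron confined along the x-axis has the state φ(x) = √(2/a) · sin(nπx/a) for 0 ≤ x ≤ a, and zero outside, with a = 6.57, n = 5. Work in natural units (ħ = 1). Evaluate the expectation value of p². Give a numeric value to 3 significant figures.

p² φ = −ħ² d²φ/dx²; ⟨p²⟩ = −ħ² ∫ φ*·φ'' dx.
d/dx sin(nπx/a) = (nπ/a)·cos(nπx/a) and d²/dx² sin(nπx/a) = −(nπ/a)²·sin(nπx/a); on 0 ≤ x ≤ a, ∫sin²(nπx/a) dx = a/2 and ∫sin(nπx/a)·cos(nπx/a) dx = 0.
⟨p²⟩ = 5.7162.

5.72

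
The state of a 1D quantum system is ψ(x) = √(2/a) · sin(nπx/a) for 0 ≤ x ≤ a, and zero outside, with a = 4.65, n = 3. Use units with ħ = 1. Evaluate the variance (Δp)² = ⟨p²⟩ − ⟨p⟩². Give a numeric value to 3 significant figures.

4.11

Compute ⟨p⟩ and ⟨p²⟩ separately; (Δp)² = ⟨p²⟩ − ⟨p⟩².
d/dx sin(nπx/a) = (nπ/a)·cos(nπx/a) and d²/dx² sin(nπx/a) = −(nπ/a)²·sin(nπx/a); on 0 ≤ x ≤ a, ∫sin²(nπx/a) dx = a/2 and ∫sin(nπx/a)·cos(nπx/a) dx = 0.
⟨p⟩ = 0.0000 and ⟨p²⟩ = 4.1081.
(Δp)² = 4.1081 − (0.0000)² = 4.1081.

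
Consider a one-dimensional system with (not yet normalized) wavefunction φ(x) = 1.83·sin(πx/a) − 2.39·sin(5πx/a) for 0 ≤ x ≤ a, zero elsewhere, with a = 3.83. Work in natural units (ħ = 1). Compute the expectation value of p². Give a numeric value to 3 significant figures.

p² φ = −ħ² d²φ/dx²; ⟨p²⟩ = −ħ² ∫ φ*·φ'' dx / ∫|φ|² dx.
d²/dx² sin(jπx/a) = −(jπ/a)²·sin(jπx/a); on 0 ≤ x ≤ a, ∫sin²(jπx/a) dx = a/2 and ∫sin(jπx/a)·sin(lπx/a) dx = 0 for j ≠ l, so only diagonal terms survive in ∫|φ|² and ∫φ·φ″; ∫φ·φ′ dx = [φ²/2] between the walls = 0.
State is unnormalized: ∫|φ|² dx = 17.352, and ∫φ*·(−ħ² φ'') dx = 188.31, so ⟨p²⟩ = 188.31 / 17.352.
⟨p²⟩ = 10.852.

10.9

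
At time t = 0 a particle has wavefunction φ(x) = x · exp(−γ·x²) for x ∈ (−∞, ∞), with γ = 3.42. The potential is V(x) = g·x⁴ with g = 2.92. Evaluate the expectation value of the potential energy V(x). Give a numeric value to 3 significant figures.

⟨V⟩ = ∫ V(x)·|φ|² dx / ∫|φ|² dx.
Expand each integrand as polynomial × e^(−2γx²) and use ∫x^(2j)·e^(−2γx²) dx = (2j−1)!!/(4γ)^j · √(π/(2γ)), odd powers → 0; here √(π/(2γ)) = 0.67771.
State is unnormalized: ∫|φ|² dx = 0.049541, and ∫φ*·V(x)·φ dx = 0.011595, so ⟨V⟩ = 0.011595 / 0.049541.
⟨V⟩ = 0.23405.

0.234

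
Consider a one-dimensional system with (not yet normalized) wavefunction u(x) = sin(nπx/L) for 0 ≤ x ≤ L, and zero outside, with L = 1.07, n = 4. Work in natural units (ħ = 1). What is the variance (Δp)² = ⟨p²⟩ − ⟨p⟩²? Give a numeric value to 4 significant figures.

137.9

Compute ⟨p⟩ and ⟨p²⟩ separately; (Δp)² = ⟨p²⟩ − ⟨p⟩².
d/dx sin(nπx/L) = (nπ/L)·cos(nπx/L) and d²/dx² sin(nπx/L) = −(nπ/L)²·sin(nπx/L); on 0 ≤ x ≤ L, ∫sin²(nπx/L) dx = L/2 and ∫sin(nπx/L)·cos(nπx/L) dx = 0.
Normalization: ∫|u|² dx = 0.53500.
⟨p⟩ = 0.0000 and ⟨p²⟩ = 137.93.
(Δp)² = 137.93 − (0.0000)² = 137.93.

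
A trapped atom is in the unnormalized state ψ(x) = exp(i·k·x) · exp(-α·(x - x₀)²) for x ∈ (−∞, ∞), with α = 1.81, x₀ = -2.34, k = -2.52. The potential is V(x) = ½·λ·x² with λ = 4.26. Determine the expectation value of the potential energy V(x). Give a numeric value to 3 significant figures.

12.0

⟨V⟩ = ∫ V(x)·|ψ|² dx / ∫|ψ|² dx.
Gaussian moments (u = x − x₀): ∫u^(2j)·e^(−2αu²) du = (2j−1)!!/(4α)^j · √(π/(2α)), odd powers integrate to 0; here √(π/(2α)) = 0.93158.
State is unnormalized: ∫|ψ|² dx = 0.93158, and ∫ψ*·V(x)·ψ dx = 11.139, so ⟨V⟩ = 11.139 / 0.93158.
⟨V⟩ = 11.957.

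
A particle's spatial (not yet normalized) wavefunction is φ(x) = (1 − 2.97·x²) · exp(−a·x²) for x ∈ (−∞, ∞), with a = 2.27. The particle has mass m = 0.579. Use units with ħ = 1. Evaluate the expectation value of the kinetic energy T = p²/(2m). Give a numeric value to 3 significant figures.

7.06

T = −(ħ²/2m) d²/dx², so ⟨T⟩ = −(ħ²/2m) ∫ φ*·φ'' dx / ∫|φ|² dx; with m = 0.579.
Expand each integrand as polynomial × e^(−2ax²) and use ∫x^(2j)·e^(−2ax²) dx = (2j−1)!!/(4a)^j · √(π/(2a)), odd powers → 0; here √(π/(2a)) = 0.83185. Differentiate with the product rule, d/dx e^(−ax²) = −2ax·e^(−ax²).
State is unnormalized: ∫|φ|² dx = 0.55467, and ∫φ*·(−ħ²/2m · φ'') dx = 3.9187, so ⟨T⟩ = 3.9187 / 0.55467.
⟨T⟩ = 7.0649.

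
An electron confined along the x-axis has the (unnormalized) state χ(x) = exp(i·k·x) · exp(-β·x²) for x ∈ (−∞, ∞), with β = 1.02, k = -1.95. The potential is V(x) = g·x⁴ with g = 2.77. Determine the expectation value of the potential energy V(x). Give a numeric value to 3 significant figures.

⟨V⟩ = ∫ V(x)·|χ|² dx / ∫|χ|² dx.
Gaussian moments: ∫x^(2j)·e^(−2βx²) dx = (2j−1)!!/(4β)^j · √(π/(2β)), odd powers integrate to 0; here √(π/(2β)) = 1.2410.
State is unnormalized: ∫|χ|² dx = 1.2410, and ∫χ*·V(x)·χ dx = 0.61950, so ⟨V⟩ = 0.61950 / 1.2410.
⟨V⟩ = 0.49921.

0.499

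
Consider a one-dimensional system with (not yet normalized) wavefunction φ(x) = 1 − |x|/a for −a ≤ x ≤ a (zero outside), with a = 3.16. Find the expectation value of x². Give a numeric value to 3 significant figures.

0.999

⟨x²⟩ = ∫ x²·|φ|² dx / ∫|φ|² dx (integrals over the domain).
φ is even, so ∫ over [−a, a] = 2∫₀ᵃ with φ = 1 − x/a there: ∫₀ᵃ (1 − x/a)² dx = a/3, ∫₀ᵃ x²(1 − x/a)² dx = a³/30, ∫₀ᵃ x⁴(1 − x/a)² dx = a⁵/105.
State is unnormalized: ∫|φ|² dx = 2.1067, and ∫φ*·x²·φ dx = 2.1036, so ⟨x²⟩ = 2.1036 / 2.1067.
⟨x²⟩ = 0.99856.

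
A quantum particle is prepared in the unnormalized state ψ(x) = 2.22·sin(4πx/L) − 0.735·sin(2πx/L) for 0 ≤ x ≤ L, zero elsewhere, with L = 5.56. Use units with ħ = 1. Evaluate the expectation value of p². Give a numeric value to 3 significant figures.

p² ψ = −ħ² d²ψ/dx²; ⟨p²⟩ = −ħ² ∫ ψ*·ψ'' dx / ∫|ψ|² dx.
d²/dx² sin(jπx/L) = −(jπ/L)²·sin(jπx/L); on 0 ≤ x ≤ L, ∫sin²(jπx/L) dx = L/2 and ∫sin(jπx/L)·sin(lπx/L) dx = 0 for j ≠ l, so only diagonal terms survive in ∫|ψ|² and ∫ψ·ψ″; ∫ψ·ψ′ dx = [ψ²/2] between the walls = 0.
State is unnormalized: ∫|ψ|² dx = 15.203, and ∫ψ*·(−ħ² ψ'') dx = 71.905, so ⟨p²⟩ = 71.905 / 15.203.
⟨p²⟩ = 4.7298.

4.73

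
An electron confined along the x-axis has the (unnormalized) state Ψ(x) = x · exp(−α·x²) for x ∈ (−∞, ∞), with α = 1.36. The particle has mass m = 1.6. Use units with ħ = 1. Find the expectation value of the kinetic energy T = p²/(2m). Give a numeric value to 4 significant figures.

1.275

T = −(ħ²/2m) d²/dx², so ⟨T⟩ = −(ħ²/2m) ∫ Ψ*·Ψ'' dx / ∫|Ψ|² dx; with m = 1.6.
Expand each integrand as polynomial × e^(−2αx²) and use ∫x^(2j)·e^(−2αx²) dx = (2j−1)!!/(4α)^j · √(π/(2α)), odd powers → 0; here √(π/(2α)) = 1.0747. Differentiate with the product rule, d/dx e^(−αx²) = −2αx·e^(−αx²).
State is unnormalized: ∫|Ψ|² dx = 0.19756, and ∫Ψ*·(−ħ²/2m · Ψ'') dx = 0.25188, so ⟨T⟩ = 0.25188 / 0.19756.
⟨T⟩ = 1.2750.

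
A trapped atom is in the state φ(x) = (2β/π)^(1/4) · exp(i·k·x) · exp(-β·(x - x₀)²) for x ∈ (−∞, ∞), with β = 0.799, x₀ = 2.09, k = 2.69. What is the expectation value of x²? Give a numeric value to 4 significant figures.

4.681

⟨x²⟩ = ∫ x²·|φ|² dx (integrals over the domain).
Gaussian moments (u = x − x₀): ∫u^(2j)·e^(−2βu²) du = (2j−1)!!/(4β)^j · √(π/(2β)), odd powers integrate to 0; here √(π/(2β)) = 1.4021.
⟨x²⟩ = 4.6810.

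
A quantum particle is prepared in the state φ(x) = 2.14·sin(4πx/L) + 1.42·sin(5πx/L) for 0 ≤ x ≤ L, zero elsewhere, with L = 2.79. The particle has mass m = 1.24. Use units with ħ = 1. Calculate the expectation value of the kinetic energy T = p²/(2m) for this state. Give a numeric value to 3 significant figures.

9.59

T = −(ħ²/2m) d²/dx², so ⟨T⟩ = −(ħ²/2m) ∫ φ*·φ'' dx / ∫|φ|² dx; with m = 1.24.
d²/dx² sin(jπx/L) = −(jπ/L)²·sin(jπx/L); on 0 ≤ x ≤ L, ∫sin²(jπx/L) dx = L/2 and ∫sin(jπx/L)·sin(lπx/L) dx = 0 for j ≠ l, so only diagonal terms survive in ∫|φ|² and ∫φ·φ″; ∫φ·φ′ dx = [φ²/2] between the walls = 0.
State is unnormalized: ∫|φ|² dx = 9.2014, and ∫φ*·(−ħ²/2m · φ'') dx = 88.212, so ⟨T⟩ = 88.212 / 9.2014.
⟨T⟩ = 9.5867.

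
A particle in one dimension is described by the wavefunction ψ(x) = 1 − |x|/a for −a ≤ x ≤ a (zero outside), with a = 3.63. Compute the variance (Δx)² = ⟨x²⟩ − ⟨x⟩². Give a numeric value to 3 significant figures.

Compute ⟨x⟩ and ⟨x²⟩ separately, then (Δx)² = ⟨x²⟩ − ⟨x⟩².
ψ is even, so ∫ over [−a, a] = 2∫₀ᵃ with ψ = 1 − x/a there: ∫₀ᵃ (1 − x/a)² dx = a/3, ∫₀ᵃ x²(1 − x/a)² dx = a³/30, ∫₀ᵃ x⁴(1 − x/a)² dx = a⁵/105.
Normalization: ∫|ψ|² dx = 2.4200.
⟨x⟩ = 0.0000 and ⟨x²⟩ = 1.3177.
(Δx)² = 1.3177 − (0.0000)² = 1.3177.

1.32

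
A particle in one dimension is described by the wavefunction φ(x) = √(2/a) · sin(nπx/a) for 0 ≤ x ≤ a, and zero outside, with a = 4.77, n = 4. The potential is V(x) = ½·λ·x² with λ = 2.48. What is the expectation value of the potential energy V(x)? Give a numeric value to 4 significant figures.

⟨V⟩ = ∫ V(x)·|φ|² dx.
With sin²θ = (1 − cos2θ)/2 on 0 ≤ x ≤ a: ∫sin²(nπx/a) dx = a/2, ∫x·sin²(nπx/a) dx = a²/4, ∫x²·sin²(nπx/a) dx = a³·(1/6 − 1/(4n²π²)); higher powers xᵏ the same way, integrating xᵏ·cos(2nπx/a) by parts.
⟨V⟩ = 9.3152.

9.315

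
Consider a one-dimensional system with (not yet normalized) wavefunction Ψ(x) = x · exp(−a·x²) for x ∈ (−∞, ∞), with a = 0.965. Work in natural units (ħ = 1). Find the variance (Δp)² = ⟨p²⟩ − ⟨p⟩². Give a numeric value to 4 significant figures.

2.895

Compute ⟨p⟩ and ⟨p²⟩ separately; (Δp)² = ⟨p²⟩ − ⟨p⟩².
Expand each integrand as polynomial × e^(−2ax²) and use ∫x^(2j)·e^(−2ax²) dx = (2j−1)!!/(4a)^j · √(π/(2a)), odd powers → 0; here √(π/(2a)) = 1.2758. Differentiate with the product rule, d/dx e^(−ax²) = −2ax·e^(−ax²).
Normalization: ∫|Ψ|² dx = 0.33053.
⟨p⟩ = 0.0000 and ⟨p²⟩ = 2.8950.
(Δp)² = 2.8950 − (0.0000)² = 2.8950.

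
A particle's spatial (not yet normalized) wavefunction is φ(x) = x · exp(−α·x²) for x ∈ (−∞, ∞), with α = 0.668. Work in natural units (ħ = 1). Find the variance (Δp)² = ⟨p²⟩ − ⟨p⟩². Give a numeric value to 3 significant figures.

2.00

Compute ⟨p⟩ and ⟨p²⟩ separately; (Δp)² = ⟨p²⟩ − ⟨p⟩².
Expand each integrand as polynomial × e^(−2αx²) and use ∫x^(2j)·e^(−2αx²) dx = (2j−1)!!/(4α)^j · √(π/(2α)), odd powers → 0; here √(π/(2α)) = 1.5335. Differentiate with the product rule, d/dx e^(−αx²) = −2αx·e^(−αx²).
Normalization: ∫|φ|² dx = 0.57390.
⟨p⟩ = 0.0000 and ⟨p²⟩ = 2.0040.
(Δp)² = 2.0040 − (0.0000)² = 2.0040.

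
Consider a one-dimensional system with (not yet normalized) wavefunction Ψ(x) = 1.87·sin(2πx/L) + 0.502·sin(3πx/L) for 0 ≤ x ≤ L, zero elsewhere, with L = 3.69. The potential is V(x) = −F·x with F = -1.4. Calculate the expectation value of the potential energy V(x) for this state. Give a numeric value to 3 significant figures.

⟨V⟩ = ∫ V(x)·|Ψ|² dx / ∫|Ψ|² dx.
On 0 ≤ x ≤ L (j ≠ l): ∫sin²(jπx/L) dx = L/2, ∫sin(jπx/L)·sin(lπx/L) dx = 0; diagonal moments ∫x·sin²(jπx/L) dx = L²/4, ∫x²·sin²(jπx/L) dx = L³·(1/6 − 1/(4j²π²)); cross terms ∫x·sin(jπx/L)·sin(lπx/L) dx = 0 for j + l even and −4jlL²/(π²(j² − l²)²) for j + l odd, ∫x²·sin(jπx/L)·sin(lπx/L) dx = (−1)^(j+l)·4jlL³/(π²(j² − l²)²); higher powers the same way via product-to-sum and parts.
State is unnormalized: ∫|Ψ|² dx = 6.9167, and ∫Ψ*·V(x)·Ψ dx = 14.385, so ⟨V⟩ = 14.385 / 6.9167.
⟨V⟩ = 2.0797.

2.08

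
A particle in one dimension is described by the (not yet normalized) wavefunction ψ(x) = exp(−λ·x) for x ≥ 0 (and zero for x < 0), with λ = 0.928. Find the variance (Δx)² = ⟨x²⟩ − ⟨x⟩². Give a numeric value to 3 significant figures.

Compute ⟨x⟩ and ⟨x²⟩ separately, then (Δx)² = ⟨x²⟩ − ⟨x⟩².
Every integrand reduces to terms xʲ·e^(−2λx) on [0, ∞); use ∫₀^∞ xʲ·e^(−2λx) dx = j!/(2λ)^(j+1).
Normalization: ∫|ψ|² dx = 0.53879.
⟨x⟩ = 0.53879 and ⟨x²⟩ = 0.58060.
(Δx)² = 0.58060 − (0.53879)² = 0.29030.

0.290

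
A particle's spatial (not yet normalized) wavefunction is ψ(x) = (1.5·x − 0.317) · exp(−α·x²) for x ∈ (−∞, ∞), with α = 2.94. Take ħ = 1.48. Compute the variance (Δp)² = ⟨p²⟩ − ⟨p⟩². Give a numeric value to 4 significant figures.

14.88

Compute ⟨p⟩ and ⟨p²⟩ separately; (Δp)² = ⟨p²⟩ − ⟨p⟩².
Expand each integrand as polynomial × e^(−2αx²) and use ∫x^(2j)·e^(−2αx²) dx = (2j−1)!!/(4α)^j · √(π/(2α)), odd powers → 0; here √(π/(2α)) = 0.73095. Differentiate with the product rule, d/dx e^(−αx²) = −2αx·e^(−αx²).
Normalization: ∫|ψ|² dx = 0.21330.
⟨p⟩ = 0.0000 and ⟨p²⟩ = 14.884.
(Δp)² = 14.884 − (0.0000)² = 14.884.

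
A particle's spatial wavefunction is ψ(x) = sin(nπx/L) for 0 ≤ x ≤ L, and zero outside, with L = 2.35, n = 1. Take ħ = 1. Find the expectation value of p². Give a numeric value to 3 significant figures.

1.79

p² ψ = −ħ² d²ψ/dx²; ⟨p²⟩ = −ħ² ∫ ψ*·ψ'' dx / ∫|ψ|² dx.
d/dx sin(nπx/L) = (nπ/L)·cos(nπx/L) and d²/dx² sin(nπx/L) = −(nπ/L)²·sin(nπx/L); on 0 ≤ x ≤ L, ∫sin²(nπx/L) dx = L/2 and ∫sin(nπx/L)·cos(nπx/L) dx = 0.
State is unnormalized: ∫|ψ|² dx = 1.1750, and ∫ψ*·(−ħ² ψ'') dx = 2.0999, so ⟨p²⟩ = 2.0999 / 1.1750.
⟨p²⟩ = 1.7872.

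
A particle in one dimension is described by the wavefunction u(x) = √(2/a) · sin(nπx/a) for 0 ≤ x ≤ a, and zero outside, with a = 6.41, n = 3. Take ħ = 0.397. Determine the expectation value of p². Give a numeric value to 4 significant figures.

0.3407

p² u = −ħ² d²u/dx²; ⟨p²⟩ = −ħ² ∫ u*·u'' dx.
d/dx sin(nπx/a) = (nπ/a)·cos(nπx/a) and d²/dx² sin(nπx/a) = −(nπ/a)²·sin(nπx/a); on 0 ≤ x ≤ a, ∫sin²(nπx/a) dx = a/2 and ∫sin(nπx/a)·cos(nπx/a) dx = 0.
⟨p²⟩ = 0.34073.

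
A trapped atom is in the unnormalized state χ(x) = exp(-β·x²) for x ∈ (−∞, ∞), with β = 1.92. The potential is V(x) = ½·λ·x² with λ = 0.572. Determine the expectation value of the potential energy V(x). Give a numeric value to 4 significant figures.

0.03724

⟨V⟩ = ∫ V(x)·|χ|² dx / ∫|χ|² dx.
Gaussian moments: ∫x^(2j)·e^(−2βx²) dx = (2j−1)!!/(4β)^j · √(π/(2β)), odd powers integrate to 0; here √(π/(2β)) = 0.90450.
State is unnormalized: ∫|χ|² dx = 0.90450, and ∫χ*·V(x)·χ dx = 0.033683, so ⟨V⟩ = 0.033683 / 0.90450.
⟨V⟩ = 0.037240.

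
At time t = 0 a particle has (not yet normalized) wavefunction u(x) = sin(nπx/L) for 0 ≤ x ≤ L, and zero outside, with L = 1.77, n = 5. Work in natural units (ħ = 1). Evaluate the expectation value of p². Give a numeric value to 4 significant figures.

p² u = −ħ² d²u/dx²; ⟨p²⟩ = −ħ² ∫ u*·u'' dx / ∫|u|² dx.
d/dx sin(nπx/L) = (nπ/L)·cos(nπx/L) and d²/dx² sin(nπx/L) = −(nπ/L)²·sin(nπx/L); on 0 ≤ x ≤ L, ∫sin²(nπx/L) dx = L/2 and ∫sin(nπx/L)·cos(nπx/L) dx = 0.
State is unnormalized: ∫|u|² dx = 0.88500, and ∫u*·(−ħ² u'') dx = 69.701, so ⟨p²⟩ = 69.701 / 0.88500.
⟨p²⟩ = 78.758.

78.76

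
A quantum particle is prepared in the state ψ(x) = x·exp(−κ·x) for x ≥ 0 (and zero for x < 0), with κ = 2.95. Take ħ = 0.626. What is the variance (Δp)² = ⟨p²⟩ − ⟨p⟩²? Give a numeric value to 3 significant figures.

Compute ⟨p⟩ and ⟨p²⟩ separately; (Δp)² = ⟨p²⟩ − ⟨p⟩².
Differentiate x·exp(−κ·x) with the product rule; every integrand then reduces to terms xʲ·e^(−2κx) on [0, ∞), with ∫₀^∞ xʲ·e^(−2κx) dx = j!/(2κ)^(j+1).
Normalization: ∫|ψ|² dx = 0.0097381.
⟨p⟩ = 0.0000 and ⟨p²⟩ = 3.4103.
(Δp)² = 3.4103 − (0.0000)² = 3.4103.

3.41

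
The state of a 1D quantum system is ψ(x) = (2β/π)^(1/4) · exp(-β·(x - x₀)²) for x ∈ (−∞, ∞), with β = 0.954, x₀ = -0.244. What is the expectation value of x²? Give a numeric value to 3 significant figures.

⟨x²⟩ = ∫ x²·|ψ|² dx (integrals over the domain).
Gaussian moments (u = x − x₀): ∫u^(2j)·e^(−2βu²) du = (2j−1)!!/(4β)^j · √(π/(2β)), odd powers integrate to 0; here √(π/(2β)) = 1.2832.
⟨x²⟩ = 0.32159.

0.322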